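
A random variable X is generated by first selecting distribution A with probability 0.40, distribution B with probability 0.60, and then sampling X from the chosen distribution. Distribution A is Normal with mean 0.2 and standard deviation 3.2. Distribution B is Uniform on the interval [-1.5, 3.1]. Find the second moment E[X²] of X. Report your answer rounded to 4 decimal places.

5.5540

For each component E[X²] = Var + (mean)², giving A: 10.28; B: 2.40333.
Overall E[X²] = 0.4·10.28 + 0.6·2.40333 = 5.554.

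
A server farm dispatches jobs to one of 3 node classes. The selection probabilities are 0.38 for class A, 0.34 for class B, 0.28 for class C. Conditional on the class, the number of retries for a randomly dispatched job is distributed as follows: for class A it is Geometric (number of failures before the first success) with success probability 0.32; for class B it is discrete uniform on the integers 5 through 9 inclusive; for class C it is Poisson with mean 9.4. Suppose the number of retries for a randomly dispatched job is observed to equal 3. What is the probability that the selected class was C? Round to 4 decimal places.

0.0774

Likelihoods P(X=3 | ·): A: 0.100618; B: 0; C: 0.0114515.
Posterior ∝ prior × likelihood. Numerator for C: 0.28·0.0114515 = 0.00320643.
Normalizing constant: 0.38·0.100618 + 0.34·0 + 0.28·0.0114515 = 0.0414414.
P(C | observation) = 0.00320643 / 0.0414414 = 0.0773728.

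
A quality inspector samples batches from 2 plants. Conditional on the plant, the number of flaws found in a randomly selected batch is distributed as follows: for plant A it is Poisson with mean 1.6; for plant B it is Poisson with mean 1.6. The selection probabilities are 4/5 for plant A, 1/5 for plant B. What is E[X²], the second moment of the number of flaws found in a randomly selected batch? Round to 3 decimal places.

For each component E[X²] = Var + (mean)², giving A: 4.16; B: 4.16.
Overall E[X²] = 0.8·4.16 + 0.2·4.16 = 4.16.

4.160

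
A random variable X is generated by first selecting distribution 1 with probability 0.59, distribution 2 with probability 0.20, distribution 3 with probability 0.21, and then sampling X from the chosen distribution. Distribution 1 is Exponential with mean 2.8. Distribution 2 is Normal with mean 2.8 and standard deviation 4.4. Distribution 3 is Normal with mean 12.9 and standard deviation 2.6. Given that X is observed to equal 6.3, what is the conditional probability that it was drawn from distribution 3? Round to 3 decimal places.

0.035

Likelihoods f(6.3 | ·): 1: 0.0376426; 2: 0.0660782; 3: 0.00611908.
Posterior ∝ prior × likelihood. Numerator for 3: 0.21·0.00611908 = 0.00128501.
Normalizing constant: 0.59·0.0376426 + 0.2·0.0660782 + 0.21·0.00611908 = 0.0367098.
P(3 | observation) = 0.00128501 / 0.0367098 = 0.0350045.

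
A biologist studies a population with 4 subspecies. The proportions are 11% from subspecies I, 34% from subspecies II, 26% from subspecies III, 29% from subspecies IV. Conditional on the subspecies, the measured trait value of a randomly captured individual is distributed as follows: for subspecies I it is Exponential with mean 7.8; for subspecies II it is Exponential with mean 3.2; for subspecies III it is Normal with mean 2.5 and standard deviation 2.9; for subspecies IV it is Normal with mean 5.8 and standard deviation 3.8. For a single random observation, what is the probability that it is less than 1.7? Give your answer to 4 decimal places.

0.3041

Conditional on each subspecies, P(X < 1.7): I: 0.195833; II: 0.41213; III: 0.391327; IV: 0.140306.
By total probability, P(X < 1.7) = 0.11·0.195833 + 0.34·0.41213 + 0.26·0.391327 + 0.29·0.140306 = 0.3041.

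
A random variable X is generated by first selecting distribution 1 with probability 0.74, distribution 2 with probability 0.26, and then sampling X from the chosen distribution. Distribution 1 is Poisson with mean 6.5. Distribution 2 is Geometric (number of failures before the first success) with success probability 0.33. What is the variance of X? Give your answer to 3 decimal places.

10.253

Per component, 1: μ=6.5, E[X²]=48.75; 2: μ=2.0303, E[X²]=10.2746.
E[X] = 0.74·6.5 + 0.26·2.0303 = 5.33788.
E[X²] = 0.74·48.75 + 0.26·10.2746 = 38.7464.
Var(X) = E[X²] − (E[X])² = 38.7464 − 28.4929 = 10.2534.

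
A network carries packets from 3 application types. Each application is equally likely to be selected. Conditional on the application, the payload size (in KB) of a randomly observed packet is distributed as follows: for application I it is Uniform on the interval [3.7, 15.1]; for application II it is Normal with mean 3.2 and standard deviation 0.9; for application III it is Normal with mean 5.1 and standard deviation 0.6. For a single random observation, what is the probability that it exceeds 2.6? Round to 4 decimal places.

Conditional on each application, P(X > 2.6): I: 1; II: 0.747507; III: 0.999985.
By total probability, P(X > 2.6) = 0.333333·1 + 0.333333·0.747507 + 0.333333·0.999985 = 0.915831.

0.9158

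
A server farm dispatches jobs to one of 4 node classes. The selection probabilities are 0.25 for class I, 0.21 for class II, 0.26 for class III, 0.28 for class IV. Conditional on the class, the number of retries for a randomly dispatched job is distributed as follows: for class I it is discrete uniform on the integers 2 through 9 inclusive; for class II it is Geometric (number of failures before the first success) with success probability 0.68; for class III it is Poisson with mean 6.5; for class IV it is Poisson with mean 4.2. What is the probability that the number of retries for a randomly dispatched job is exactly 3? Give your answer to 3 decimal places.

0.106

Conditional on each class, P(X = 3): I: 0.125; II: 0.0222822; III: 0.0688137; IV: 0.185165.
By total probability, P(X = 3) = 0.25·0.125 + 0.21·0.0222822 + 0.26·0.0688137 + 0.28·0.185165 = 0.105667.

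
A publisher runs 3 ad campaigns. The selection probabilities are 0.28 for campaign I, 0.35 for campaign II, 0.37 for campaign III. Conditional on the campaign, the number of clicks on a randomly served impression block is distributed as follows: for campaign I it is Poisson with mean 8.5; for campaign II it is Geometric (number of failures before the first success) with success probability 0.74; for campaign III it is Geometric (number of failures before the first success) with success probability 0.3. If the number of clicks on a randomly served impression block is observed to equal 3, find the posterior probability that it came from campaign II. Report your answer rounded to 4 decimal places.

Likelihoods P(X=3 | ·): I: 0.0208258; II: 0.0130062; III: 0.1029.
Posterior ∝ prior × likelihood. Numerator for II: 0.35·0.0130062 = 0.00455218.
Normalizing constant: 0.28·0.0208258 + 0.35·0.0130062 + 0.37·0.1029 = 0.0484564.
P(II | observation) = 0.00455218 / 0.0484564 = 0.0939439.

0.0939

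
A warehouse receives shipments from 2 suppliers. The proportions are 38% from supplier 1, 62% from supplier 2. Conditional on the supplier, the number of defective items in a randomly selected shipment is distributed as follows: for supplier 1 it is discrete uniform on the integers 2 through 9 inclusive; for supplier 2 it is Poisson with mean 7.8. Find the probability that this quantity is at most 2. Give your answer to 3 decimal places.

0.057

Conditional on each supplier, P(X ≤ 2): 1: 0.125; 2: 0.0160698.
By total probability, P(X ≤ 2) = 0.38·0.125 + 0.62·0.0160698 = 0.0574633.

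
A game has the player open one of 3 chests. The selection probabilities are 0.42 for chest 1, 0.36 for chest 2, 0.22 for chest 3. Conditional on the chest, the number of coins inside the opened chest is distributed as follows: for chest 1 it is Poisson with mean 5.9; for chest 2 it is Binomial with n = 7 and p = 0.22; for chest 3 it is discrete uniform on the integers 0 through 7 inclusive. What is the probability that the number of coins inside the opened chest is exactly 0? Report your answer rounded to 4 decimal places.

Conditional on each chest, P(X = 0): 1: 0.00273944; 2: 0.175656; 3: 0.125.
By total probability, P(X = 0) = 0.42·0.00273944 + 0.36·0.175656 + 0.22·0.125 = 0.0918866.

0.0919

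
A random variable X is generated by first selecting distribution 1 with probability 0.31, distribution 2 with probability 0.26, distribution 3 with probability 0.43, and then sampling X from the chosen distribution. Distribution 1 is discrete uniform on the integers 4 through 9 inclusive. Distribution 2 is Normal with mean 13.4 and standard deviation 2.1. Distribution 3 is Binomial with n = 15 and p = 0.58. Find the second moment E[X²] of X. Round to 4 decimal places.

For each component E[X²] = Var + (mean)², giving 1: 45.1667; 2: 183.97; 3: 79.344.
Overall E[X²] = 0.31·45.1667 + 0.26·183.97 + 0.43·79.344 = 95.9518.

95.9518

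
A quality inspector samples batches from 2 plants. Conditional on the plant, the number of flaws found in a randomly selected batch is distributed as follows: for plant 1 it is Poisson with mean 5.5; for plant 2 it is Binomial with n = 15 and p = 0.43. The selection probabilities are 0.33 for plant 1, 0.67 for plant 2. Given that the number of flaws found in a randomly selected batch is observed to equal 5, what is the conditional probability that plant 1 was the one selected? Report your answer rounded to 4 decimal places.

0.3456

Likelihoods P(X=5 | ·): 1: 0.171401; 2: 0.159826.
Posterior ∝ prior × likelihood. Numerator for 1: 0.33·0.171401 = 0.0565622.
Normalizing constant: 0.33·0.171401 + 0.67·0.159826 = 0.163645.
P(1 | observation) = 0.0565622 / 0.163645 = 0.345639.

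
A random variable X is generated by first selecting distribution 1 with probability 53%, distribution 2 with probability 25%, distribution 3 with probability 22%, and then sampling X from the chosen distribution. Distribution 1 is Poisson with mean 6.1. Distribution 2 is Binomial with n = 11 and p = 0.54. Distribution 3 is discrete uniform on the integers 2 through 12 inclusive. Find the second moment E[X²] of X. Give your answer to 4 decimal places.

45.4383

For each component E[X²] = Var + (mean)², giving 1: 43.31; 2: 38.016; 3: 59.
Overall E[X²] = 0.53·43.31 + 0.25·38.016 + 0.22·59 = 45.4383.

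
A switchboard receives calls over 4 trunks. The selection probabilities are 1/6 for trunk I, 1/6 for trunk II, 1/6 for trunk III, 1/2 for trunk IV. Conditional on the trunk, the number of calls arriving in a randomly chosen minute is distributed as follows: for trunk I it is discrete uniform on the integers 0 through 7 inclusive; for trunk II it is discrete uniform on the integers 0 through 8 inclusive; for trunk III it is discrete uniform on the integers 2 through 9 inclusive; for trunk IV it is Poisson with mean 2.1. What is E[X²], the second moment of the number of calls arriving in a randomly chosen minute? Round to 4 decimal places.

For each component E[X²] = Var + (mean)², giving I: 17.5; II: 22.6667; III: 35.5; IV: 6.51.
Overall E[X²] = 0.166667·17.5 + 0.166667·22.6667 + 0.166667·35.5 + 0.5·6.51 = 15.8661.

15.8661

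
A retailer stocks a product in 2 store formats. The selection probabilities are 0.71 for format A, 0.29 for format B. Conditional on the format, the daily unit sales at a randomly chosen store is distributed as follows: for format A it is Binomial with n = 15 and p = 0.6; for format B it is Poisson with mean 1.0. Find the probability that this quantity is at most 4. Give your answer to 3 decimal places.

Conditional on each format, P(X ≤ 4): A: 0.00934766; B: 0.99634.
By total probability, P(X ≤ 4) = 0.71·0.00934766 + 0.29·0.99634 = 0.295575.

0.296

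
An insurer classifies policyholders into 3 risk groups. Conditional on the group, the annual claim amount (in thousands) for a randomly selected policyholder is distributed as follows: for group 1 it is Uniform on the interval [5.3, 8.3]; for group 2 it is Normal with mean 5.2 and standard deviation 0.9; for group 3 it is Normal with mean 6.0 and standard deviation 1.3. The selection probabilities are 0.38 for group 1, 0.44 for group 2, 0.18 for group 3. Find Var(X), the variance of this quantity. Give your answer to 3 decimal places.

Per component, 1: μ=6.8, E[X²]=46.99; 2: μ=5.2, E[X²]=27.85; 3: μ=6, E[X²]=37.69.
E[X] = 0.38·6.8 + 0.44·5.2 + 0.18·6 = 5.952.
E[X²] = 0.38·46.99 + 0.44·27.85 + 0.18·37.69 = 36.8944.
Var(X) = E[X²] − (E[X])² = 36.8944 − 35.4263 = 1.4681.

1.468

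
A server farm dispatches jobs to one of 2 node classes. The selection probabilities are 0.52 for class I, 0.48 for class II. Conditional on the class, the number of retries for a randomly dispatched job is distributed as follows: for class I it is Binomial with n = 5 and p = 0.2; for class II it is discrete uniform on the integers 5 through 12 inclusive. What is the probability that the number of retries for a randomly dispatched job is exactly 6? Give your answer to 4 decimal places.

Conditional on each class, P(X = 6): I: 0; II: 0.125.
By total probability, P(X = 6) = 0.52·0 + 0.48·0.125 = 0.06.

0.0600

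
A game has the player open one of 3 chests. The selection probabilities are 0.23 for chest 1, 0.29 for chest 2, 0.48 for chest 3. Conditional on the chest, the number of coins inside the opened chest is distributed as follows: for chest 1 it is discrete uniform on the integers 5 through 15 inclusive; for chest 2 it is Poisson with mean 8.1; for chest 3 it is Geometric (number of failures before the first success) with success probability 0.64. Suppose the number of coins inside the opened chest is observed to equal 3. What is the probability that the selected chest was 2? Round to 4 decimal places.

Likelihoods P(X=3 | ·): 1: 0; 2: 0.0268855; 3: 0.0298598.
Posterior ∝ prior × likelihood. Numerator for 2: 0.29·0.0268855 = 0.0077968.
Normalizing constant: 0.23·0 + 0.29·0.0268855 + 0.48·0.0298598 = 0.0221295.
P(2 | observation) = 0.0077968 / 0.0221295 = 0.352326.

0.3523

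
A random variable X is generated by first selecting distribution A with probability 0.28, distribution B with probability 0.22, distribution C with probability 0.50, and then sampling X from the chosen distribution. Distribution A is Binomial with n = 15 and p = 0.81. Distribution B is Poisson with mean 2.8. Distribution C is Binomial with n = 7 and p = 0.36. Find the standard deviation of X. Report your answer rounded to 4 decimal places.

Per component, A: μ=12.15, E[X²]=149.931; B: μ=2.8, E[X²]=10.64; C: μ=2.52, E[X²]=7.9632.
E[X] = 0.28·12.15 + 0.22·2.8 + 0.5·2.52 = 5.278.
E[X²] = 0.28·149.931 + 0.22·10.64 + 0.5·7.9632 = 48.3031.
Var(X) = E[X²] − (E[X])² = 48.3031 − 27.8573 = 20.4458.
SD(X) = √20.4458 = 4.5217.

4.5217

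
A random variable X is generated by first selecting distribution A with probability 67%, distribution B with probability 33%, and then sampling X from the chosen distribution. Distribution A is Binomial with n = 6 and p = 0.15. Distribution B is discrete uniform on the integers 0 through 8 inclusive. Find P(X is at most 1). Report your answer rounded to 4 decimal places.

0.5936

Conditional on each component, P(X ≤ 1): A: 0.776484; B: 0.222222.
By total probability, P(X ≤ 1) = 0.67·0.776484 + 0.33·0.222222 = 0.593578.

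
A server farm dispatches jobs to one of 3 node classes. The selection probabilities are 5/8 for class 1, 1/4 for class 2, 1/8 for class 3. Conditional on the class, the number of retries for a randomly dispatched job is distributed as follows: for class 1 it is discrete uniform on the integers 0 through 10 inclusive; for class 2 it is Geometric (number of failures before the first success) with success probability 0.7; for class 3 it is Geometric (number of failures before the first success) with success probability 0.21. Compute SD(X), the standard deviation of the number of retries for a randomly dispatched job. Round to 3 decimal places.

3.518

Per component, 1: μ=5, E[X²]=35; 2: μ=0.428571, E[X²]=0.795918; 3: μ=3.7619, E[X²]=32.0658.
E[X] = 0.625·5 + 0.25·0.428571 + 0.125·3.7619 = 3.70238.
E[X²] = 0.625·35 + 0.25·0.795918 + 0.125·32.0658 = 26.0822.
Var(X) = E[X²] − (E[X])² = 26.0822 − 13.7076 = 12.3746.
SD(X) = √12.3746 = 3.51775.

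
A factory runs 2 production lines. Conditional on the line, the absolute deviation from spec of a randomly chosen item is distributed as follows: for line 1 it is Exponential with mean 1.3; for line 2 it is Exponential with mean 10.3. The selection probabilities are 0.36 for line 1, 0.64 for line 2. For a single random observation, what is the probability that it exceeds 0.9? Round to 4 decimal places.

0.7666

Conditional on each line, P(X > 0.9): 1: 0.50042; 2: 0.91633.
By total probability, P(X > 0.9) = 0.36·0.50042 + 0.64·0.91633 = 0.766602.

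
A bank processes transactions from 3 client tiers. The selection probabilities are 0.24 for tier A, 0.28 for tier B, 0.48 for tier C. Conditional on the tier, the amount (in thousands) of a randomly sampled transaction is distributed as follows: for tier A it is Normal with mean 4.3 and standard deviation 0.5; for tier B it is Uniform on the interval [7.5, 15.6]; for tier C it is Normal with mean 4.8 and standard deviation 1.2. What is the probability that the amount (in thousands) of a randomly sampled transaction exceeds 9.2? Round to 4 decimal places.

Conditional on each tier, P(X > 9.2): A: 0; B: 0.790123; C: 0.000122866.
By total probability, P(X > 9.2) = 0.24·0 + 0.28·0.790123 + 0.48·0.000122866 = 0.221294.

0.2213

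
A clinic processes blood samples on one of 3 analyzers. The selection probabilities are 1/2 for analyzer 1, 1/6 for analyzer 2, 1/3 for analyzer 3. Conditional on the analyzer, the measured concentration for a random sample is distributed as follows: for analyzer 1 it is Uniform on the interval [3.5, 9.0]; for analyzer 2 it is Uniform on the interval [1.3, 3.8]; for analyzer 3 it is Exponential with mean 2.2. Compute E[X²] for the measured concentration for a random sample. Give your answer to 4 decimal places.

For each component E[X²] = Var + (mean)², giving 1: 41.5833; 2: 7.02333; 3: 9.68.
Overall E[X²] = 0.5·41.5833 + 0.166667·7.02333 + 0.333333·9.68 = 25.1889.

25.1889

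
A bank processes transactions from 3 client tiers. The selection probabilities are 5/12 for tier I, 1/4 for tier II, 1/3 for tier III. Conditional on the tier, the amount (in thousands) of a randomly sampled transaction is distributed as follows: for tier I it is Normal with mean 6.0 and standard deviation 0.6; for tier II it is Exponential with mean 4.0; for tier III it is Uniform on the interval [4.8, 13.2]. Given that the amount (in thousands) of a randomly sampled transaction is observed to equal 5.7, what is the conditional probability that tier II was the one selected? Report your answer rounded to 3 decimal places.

Likelihoods f(5.7 | ·): I: 0.586776; II: 0.0601271; III: 0.119048.
Posterior ∝ prior × likelihood. Numerator for II: 0.25·0.0601271 = 0.0150318.
Normalizing constant: 0.416667·0.586776 + 0.25·0.0601271 + 0.333333·0.119048 = 0.299204.
P(II | observation) = 0.0150318 / 0.299204 = 0.0502392.

0.050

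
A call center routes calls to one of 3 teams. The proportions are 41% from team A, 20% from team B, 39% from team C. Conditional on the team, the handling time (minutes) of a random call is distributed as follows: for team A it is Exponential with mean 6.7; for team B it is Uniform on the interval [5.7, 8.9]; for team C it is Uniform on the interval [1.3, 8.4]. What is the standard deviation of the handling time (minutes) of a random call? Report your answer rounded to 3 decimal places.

4.611

Per component, A: μ=6.7, E[X²]=89.78; B: μ=7.3, E[X²]=54.1433; C: μ=4.85, E[X²]=27.7233.
E[X] = 0.41·6.7 + 0.2·7.3 + 0.39·4.85 = 6.0985.
E[X²] = 0.41·89.78 + 0.2·54.1433 + 0.39·27.7233 = 58.4506.
Var(X) = E[X²] − (E[X])² = 58.4506 − 37.1917 = 21.2589.
SD(X) = √21.2589 = 4.61073.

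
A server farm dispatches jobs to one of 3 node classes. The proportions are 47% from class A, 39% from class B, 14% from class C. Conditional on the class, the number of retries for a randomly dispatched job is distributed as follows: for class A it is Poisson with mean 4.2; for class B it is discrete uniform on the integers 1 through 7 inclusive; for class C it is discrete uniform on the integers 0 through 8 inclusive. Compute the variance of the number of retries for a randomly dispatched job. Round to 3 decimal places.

4.477

Per component, A: μ=4.2, E[X²]=21.84; B: μ=4, E[X²]=20; C: μ=4, E[X²]=22.6667.
E[X] = 0.47·4.2 + 0.39·4 + 0.14·4 = 4.094.
E[X²] = 0.47·21.84 + 0.39·20 + 0.14·22.6667 = 21.2381.
Var(X) = E[X²] − (E[X])² = 21.2381 − 16.7608 = 4.4773.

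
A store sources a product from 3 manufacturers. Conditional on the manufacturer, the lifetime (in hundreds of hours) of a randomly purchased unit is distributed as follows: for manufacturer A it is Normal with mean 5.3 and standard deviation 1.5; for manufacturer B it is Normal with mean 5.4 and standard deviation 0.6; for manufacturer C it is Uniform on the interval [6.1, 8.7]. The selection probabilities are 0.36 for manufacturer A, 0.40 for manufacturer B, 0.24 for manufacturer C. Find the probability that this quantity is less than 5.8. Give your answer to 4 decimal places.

Conditional on each manufacturer, P(X < 5.8): A: 0.630559; B: 0.747507; C: 0.
By total probability, P(X < 5.8) = 0.36·0.630559 + 0.4·0.747507 + 0.24·0 = 0.526004.

0.5260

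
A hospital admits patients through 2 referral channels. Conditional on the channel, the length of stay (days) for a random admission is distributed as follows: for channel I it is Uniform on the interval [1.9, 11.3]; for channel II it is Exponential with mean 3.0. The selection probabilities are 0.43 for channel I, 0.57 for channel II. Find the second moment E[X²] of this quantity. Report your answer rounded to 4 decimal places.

For each component E[X²] = Var + (mean)², giving I: 50.9233; II: 18.
Overall E[X²] = 0.43·50.9233 + 0.57·18 = 32.157.

32.1570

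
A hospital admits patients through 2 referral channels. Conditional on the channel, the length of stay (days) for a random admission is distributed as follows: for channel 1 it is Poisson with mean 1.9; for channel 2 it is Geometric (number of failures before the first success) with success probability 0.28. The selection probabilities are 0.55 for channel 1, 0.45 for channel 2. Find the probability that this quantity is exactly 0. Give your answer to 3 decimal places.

0.208

Conditional on each channel, P(X = 0): 1: 0.149569; 2: 0.28.
By total probability, P(X = 0) = 0.55·0.149569 + 0.45·0.28 = 0.208263.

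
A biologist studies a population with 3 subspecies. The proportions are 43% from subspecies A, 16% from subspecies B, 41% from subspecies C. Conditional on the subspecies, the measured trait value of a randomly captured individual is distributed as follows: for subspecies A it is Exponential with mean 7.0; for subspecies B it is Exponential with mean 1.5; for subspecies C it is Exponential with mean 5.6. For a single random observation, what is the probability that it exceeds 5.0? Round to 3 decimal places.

0.384

Conditional on each subspecies, P(X > 5.0): A: 0.489542; B: 0.035674; C: 0.409484.
By total probability, P(X > 5.0) = 0.43·0.489542 + 0.16·0.035674 + 0.41·0.409484 = 0.384099.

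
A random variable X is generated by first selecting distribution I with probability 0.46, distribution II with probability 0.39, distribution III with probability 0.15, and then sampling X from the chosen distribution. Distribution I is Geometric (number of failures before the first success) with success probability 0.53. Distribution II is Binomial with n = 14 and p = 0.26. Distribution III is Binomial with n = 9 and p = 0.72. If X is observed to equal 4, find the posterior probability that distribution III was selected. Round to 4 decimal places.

Likelihoods P(X=4 | ·): I: 0.0258623; II: 0.22524; III: 0.0582761.
Posterior ∝ prior × likelihood. Numerator for III: 0.15·0.0582761 = 0.00874142.
Normalizing constant: 0.46·0.0258623 + 0.39·0.22524 + 0.15·0.0582761 = 0.108482.
P(III | observation) = 0.00874142 / 0.108482 = 0.0805798.

0.0806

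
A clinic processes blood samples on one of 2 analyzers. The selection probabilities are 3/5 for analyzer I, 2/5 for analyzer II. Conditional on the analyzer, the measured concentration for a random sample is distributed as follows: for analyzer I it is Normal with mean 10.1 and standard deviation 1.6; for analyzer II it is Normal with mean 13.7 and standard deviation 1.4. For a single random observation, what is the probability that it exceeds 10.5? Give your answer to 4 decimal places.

Conditional on each analyzer, P(X > 10.5): I: 0.401294; II: 0.988865.
By total probability, P(X > 10.5) = 0.6·0.401294 + 0.4·0.988865 = 0.636322.

0.6363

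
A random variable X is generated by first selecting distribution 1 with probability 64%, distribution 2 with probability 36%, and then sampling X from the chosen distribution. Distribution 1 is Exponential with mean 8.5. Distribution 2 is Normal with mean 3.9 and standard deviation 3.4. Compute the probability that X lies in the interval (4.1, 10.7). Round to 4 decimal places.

0.3767

Conditional on each component, P(4.1 < X < 10.7): 1: 0.333341; 2: 0.453796.
By total probability, P(4.1 < X < 10.7) = 0.64·0.333341 + 0.36·0.453796 = 0.376705.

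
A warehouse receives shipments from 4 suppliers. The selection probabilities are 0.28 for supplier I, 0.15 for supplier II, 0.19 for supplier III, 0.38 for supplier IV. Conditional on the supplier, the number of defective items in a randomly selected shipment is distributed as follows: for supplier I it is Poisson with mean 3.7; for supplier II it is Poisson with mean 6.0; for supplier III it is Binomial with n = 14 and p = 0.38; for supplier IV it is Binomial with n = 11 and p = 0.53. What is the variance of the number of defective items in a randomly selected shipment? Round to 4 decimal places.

Per component, I: μ=3.7, E[X²]=17.39; II: μ=6, E[X²]=42; III: μ=5.32, E[X²]=31.6008; IV: μ=5.83, E[X²]=36.729.
E[X] = 0.28·3.7 + 0.15·6 + 0.19·5.32 + 0.38·5.83 = 5.1622.
E[X²] = 0.28·17.39 + 0.15·42 + 0.19·31.6008 + 0.38·36.729 = 31.1304.
Var(X) = E[X²] − (E[X])² = 31.1304 − 26.6483 = 4.48206.

4.4821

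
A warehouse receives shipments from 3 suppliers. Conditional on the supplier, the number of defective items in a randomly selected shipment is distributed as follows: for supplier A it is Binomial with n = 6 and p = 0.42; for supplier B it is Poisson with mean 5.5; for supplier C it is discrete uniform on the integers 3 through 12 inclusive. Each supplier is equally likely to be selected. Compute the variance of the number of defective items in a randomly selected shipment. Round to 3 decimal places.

Per component, A: μ=2.52, E[X²]=7.812; B: μ=5.5, E[X²]=35.75; C: μ=7.5, E[X²]=64.5.
E[X] = 0.333333·2.52 + 0.333333·5.5 + 0.333333·7.5 = 5.17333.
E[X²] = 0.333333·7.812 + 0.333333·35.75 + 0.333333·64.5 = 36.0207.
Var(X) = E[X²] − (E[X])² = 36.0207 − 26.7634 = 9.25729.

9.257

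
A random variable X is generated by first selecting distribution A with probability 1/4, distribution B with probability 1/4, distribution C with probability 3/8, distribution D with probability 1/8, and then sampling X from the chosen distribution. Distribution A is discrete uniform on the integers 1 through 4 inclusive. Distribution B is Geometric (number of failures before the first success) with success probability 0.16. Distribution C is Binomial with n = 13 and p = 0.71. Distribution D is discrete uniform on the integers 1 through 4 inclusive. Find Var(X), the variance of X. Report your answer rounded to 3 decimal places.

Per component, A: μ=2.5, E[X²]=7.5; B: μ=5.25, E[X²]=60.375; C: μ=9.23, E[X²]=87.8696; D: μ=2.5, E[X²]=7.5.
E[X] = 0.25·2.5 + 0.25·5.25 + 0.375·9.23 + 0.125·2.5 = 5.71125.
E[X²] = 0.25·7.5 + 0.25·60.375 + 0.375·87.8696 + 0.125·7.5 = 50.8574.
Var(X) = E[X²] − (E[X])² = 50.8574 − 32.6184 = 18.239.

18.239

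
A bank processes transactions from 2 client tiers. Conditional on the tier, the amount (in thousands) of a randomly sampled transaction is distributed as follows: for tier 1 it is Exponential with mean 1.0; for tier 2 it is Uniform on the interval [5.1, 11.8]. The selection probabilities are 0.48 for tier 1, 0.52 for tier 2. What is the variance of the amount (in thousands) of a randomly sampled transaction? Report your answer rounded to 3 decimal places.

16.279

Per component, 1: μ=1, E[X²]=2; 2: μ=8.45, E[X²]=75.1433.
E[X] = 0.48·1 + 0.52·8.45 = 4.874.
E[X²] = 0.48·2 + 0.52·75.1433 = 40.0345.
Var(X) = E[X²] − (E[X])² = 40.0345 − 23.7559 = 16.2787.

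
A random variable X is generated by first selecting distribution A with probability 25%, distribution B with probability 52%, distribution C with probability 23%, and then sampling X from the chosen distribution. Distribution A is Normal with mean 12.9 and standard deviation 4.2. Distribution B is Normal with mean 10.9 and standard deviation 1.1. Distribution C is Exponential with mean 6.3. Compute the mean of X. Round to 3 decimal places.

10.342

Component means — A: 12.9; B: 10.9; C: 6.3.
E[X] = 0.25·12.9 + 0.52·10.9 + 0.23·6.3 = 10.342.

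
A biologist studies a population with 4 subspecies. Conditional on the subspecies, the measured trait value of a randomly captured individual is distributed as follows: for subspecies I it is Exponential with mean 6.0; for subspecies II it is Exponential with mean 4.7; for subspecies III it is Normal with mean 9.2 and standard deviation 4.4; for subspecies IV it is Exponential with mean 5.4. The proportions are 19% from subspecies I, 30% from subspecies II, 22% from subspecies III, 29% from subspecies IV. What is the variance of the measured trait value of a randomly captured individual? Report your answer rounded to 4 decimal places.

29.0272

Per component, I: μ=6, E[X²]=72; II: μ=4.7, E[X²]=44.18; III: μ=9.2, E[X²]=104; IV: μ=5.4, E[X²]=58.32.
E[X] = 0.19·6 + 0.3·4.7 + 0.22·9.2 + 0.29·5.4 = 6.14.
E[X²] = 0.19·72 + 0.3·44.18 + 0.22·104 + 0.29·58.32 = 66.7268.
Var(X) = E[X²] − (E[X])² = 66.7268 − 37.6996 = 29.0272.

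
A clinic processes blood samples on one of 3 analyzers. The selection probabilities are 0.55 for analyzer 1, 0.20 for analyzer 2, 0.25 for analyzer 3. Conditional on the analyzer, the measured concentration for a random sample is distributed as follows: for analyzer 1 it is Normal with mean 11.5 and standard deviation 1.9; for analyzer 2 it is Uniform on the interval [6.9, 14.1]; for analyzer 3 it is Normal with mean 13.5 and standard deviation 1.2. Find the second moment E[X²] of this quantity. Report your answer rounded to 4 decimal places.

143.5595

For each component E[X²] = Var + (mean)², giving 1: 135.86; 2: 114.57; 3: 183.69.
Overall E[X²] = 0.55·135.86 + 0.2·114.57 + 0.25·183.69 = 143.56.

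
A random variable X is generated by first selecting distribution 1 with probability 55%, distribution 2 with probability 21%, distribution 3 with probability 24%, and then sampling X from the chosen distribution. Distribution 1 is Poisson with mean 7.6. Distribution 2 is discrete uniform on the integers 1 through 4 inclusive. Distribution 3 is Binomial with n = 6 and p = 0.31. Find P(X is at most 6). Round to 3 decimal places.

0.651

Conditional on each component, P(X ≤ 6): 1: 0.364621; 2: 1; 3: 1.
By total probability, P(X ≤ 6) = 0.55·0.364621 + 0.21·1 + 0.24·1 = 0.650542.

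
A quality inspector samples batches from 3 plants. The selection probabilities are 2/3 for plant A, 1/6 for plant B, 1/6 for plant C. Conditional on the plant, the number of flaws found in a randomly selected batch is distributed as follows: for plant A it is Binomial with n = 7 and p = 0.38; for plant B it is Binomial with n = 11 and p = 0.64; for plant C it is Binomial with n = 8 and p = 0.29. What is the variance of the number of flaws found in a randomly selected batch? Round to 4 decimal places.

4.5597

Per component, A: μ=2.66, E[X²]=8.7248; B: μ=7.04, E[X²]=52.096; C: μ=2.32, E[X²]=7.0296.
E[X] = 0.666667·2.66 + 0.166667·7.04 + 0.166667·2.32 = 3.33333.
E[X²] = 0.666667·8.7248 + 0.166667·52.096 + 0.166667·7.0296 = 15.6708.
Var(X) = E[X²] − (E[X])² = 15.6708 − 11.1111 = 4.55969.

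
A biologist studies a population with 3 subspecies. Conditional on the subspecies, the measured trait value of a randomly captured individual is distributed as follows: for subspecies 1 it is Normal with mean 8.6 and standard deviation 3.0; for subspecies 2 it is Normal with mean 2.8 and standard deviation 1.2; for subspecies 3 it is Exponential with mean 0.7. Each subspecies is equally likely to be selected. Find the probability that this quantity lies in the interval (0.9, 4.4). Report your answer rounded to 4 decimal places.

Conditional on each subspecies, P(0.9 < X < 4.4): 1: 0.0756226; 2: 0.852116; 3: 0.27459.
By total probability, P(0.9 < X < 4.4) = 0.333333·0.0756226 + 0.333333·0.852116 + 0.333333·0.27459 = 0.400776.

0.4008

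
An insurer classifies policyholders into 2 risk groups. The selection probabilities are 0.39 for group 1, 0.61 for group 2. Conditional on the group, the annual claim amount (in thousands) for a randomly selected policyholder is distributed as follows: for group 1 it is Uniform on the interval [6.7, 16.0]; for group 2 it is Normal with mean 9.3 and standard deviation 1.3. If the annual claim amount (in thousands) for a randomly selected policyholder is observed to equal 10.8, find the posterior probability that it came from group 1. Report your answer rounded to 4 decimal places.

0.3036

Likelihoods f(10.8 | ·): 1: 0.107527; 2: 0.157712.
Posterior ∝ prior × likelihood. Numerator for 1: 0.39·0.107527 = 0.0419355.
Normalizing constant: 0.39·0.107527 + 0.61·0.157712 = 0.13814.
P(1 | observation) = 0.0419355 / 0.13814 = 0.303572.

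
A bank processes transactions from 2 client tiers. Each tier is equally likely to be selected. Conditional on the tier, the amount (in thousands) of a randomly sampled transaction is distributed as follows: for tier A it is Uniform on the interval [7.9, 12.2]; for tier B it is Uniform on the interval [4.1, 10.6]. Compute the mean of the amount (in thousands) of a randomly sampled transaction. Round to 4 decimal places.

Component means — A: 10.05; B: 7.35.
E[X] = 0.5·10.05 + 0.5·7.35 = 8.7.

8.7000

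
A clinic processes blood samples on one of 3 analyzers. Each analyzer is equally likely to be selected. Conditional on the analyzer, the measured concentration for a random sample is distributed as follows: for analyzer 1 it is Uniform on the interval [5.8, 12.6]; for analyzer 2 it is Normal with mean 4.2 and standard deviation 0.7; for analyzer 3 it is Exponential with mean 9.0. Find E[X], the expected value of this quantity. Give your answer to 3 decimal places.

Component means — 1: 9.2; 2: 4.2; 3: 9.
E[X] = 0.333333·9.2 + 0.333333·4.2 + 0.333333·9 = 7.46667.

7.467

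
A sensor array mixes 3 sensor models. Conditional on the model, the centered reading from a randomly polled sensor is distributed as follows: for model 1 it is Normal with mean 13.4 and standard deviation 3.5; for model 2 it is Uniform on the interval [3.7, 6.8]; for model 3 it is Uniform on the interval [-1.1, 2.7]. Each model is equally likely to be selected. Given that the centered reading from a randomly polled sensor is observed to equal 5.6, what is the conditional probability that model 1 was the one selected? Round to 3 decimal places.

Likelihoods f(5.6 | ·): 1: 0.00951423; 2: 0.322581; 3: 0.
Posterior ∝ prior × likelihood. Numerator for 1: 0.333333·0.00951423 = 0.00317141.
Normalizing constant: 0.333333·0.00951423 + 0.333333·0.322581 + 0.333333·0 = 0.110698.
P(1 | observation) = 0.00317141 / 0.110698 = 0.0286491.

0.029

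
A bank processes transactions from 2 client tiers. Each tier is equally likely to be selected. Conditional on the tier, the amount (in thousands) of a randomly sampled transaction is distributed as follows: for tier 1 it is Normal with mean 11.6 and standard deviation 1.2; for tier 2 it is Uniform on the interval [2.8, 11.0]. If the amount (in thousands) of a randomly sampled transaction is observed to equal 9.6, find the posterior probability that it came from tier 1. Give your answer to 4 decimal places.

Likelihoods f(9.6 | ·): 1: 0.0828976; 2: 0.121951.
Posterior ∝ prior × likelihood. Numerator for 1: 0.5·0.0828976 = 0.0414488.
Normalizing constant: 0.5·0.0828976 + 0.5·0.121951 = 0.102424.
P(1 | observation) = 0.0414488 / 0.102424 = 0.404677.

0.4047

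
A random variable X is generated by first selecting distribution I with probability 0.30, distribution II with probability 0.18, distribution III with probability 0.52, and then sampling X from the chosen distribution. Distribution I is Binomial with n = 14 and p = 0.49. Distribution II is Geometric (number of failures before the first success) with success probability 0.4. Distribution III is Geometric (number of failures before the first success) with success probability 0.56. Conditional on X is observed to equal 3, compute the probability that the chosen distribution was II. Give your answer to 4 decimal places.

Likelihoods P(X=3 | ·): I: 0.0259993; II: 0.0864; III: 0.047703.
Posterior ∝ prior × likelihood. Numerator for II: 0.18·0.0864 = 0.015552.
Normalizing constant: 0.3·0.0259993 + 0.18·0.0864 + 0.52·0.047703 = 0.0481574.
P(II | observation) = 0.015552 / 0.0481574 = 0.322941.

0.3229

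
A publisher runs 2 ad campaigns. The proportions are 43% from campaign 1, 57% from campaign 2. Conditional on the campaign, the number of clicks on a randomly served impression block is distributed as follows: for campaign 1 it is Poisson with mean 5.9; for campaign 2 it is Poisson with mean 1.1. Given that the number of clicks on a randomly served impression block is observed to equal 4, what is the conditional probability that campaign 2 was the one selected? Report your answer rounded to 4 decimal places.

Likelihoods P(X=4 | ·): 1: 0.138312; 2: 0.0203065.
Posterior ∝ prior × likelihood. Numerator for 2: 0.57·0.0203065 = 0.0115747.
Normalizing constant: 0.43·0.138312 + 0.57·0.0203065 = 0.0710488.
P(2 | observation) = 0.0115747 / 0.0710488 = 0.162912.

0.1629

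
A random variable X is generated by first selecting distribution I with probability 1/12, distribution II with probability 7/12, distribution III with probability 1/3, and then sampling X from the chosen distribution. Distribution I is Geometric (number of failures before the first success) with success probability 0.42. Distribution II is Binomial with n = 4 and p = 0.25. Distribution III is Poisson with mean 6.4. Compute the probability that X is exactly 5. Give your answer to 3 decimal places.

Conditional on each component, P(X = 5): I: 0.027567; II: 0; III: 0.148674.
By total probability, P(X = 5) = 0.0833333·0.027567 + 0.583333·0 + 0.333333·0.148674 = 0.0518551.

0.052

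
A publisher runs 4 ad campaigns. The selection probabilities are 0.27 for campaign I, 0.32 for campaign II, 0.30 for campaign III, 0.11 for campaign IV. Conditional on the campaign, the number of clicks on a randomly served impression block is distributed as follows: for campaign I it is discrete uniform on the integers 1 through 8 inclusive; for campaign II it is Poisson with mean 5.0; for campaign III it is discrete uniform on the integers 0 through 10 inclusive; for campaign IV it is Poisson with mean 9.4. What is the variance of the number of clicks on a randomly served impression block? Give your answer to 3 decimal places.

Per component, I: μ=4.5, E[X²]=25.5; II: μ=5, E[X²]=30; III: μ=5, E[X²]=35; IV: μ=9.4, E[X²]=97.76.
E[X] = 0.27·4.5 + 0.32·5 + 0.3·5 + 0.11·9.4 = 5.349.
E[X²] = 0.27·25.5 + 0.32·30 + 0.3·35 + 0.11·97.76 = 37.7386.
Var(X) = E[X²] − (E[X])² = 37.7386 − 28.6118 = 9.1268.

9.127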